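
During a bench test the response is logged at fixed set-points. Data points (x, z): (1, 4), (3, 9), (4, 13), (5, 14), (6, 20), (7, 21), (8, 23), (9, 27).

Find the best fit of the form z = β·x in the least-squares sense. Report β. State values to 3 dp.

Forming AᵀA = [[281]] and Aᵀz = [847]ᵀ gives AᵀA·[β]ᵀ = Aᵀz.
Hence β = 847 / 281 ≈ 3.01423.

β = 3.014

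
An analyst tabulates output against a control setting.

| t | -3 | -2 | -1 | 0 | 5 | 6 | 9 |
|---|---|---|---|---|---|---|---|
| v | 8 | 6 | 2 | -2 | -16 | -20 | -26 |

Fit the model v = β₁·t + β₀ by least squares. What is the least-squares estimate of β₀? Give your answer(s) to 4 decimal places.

The normal system AᵀA·[β₁, β₀]ᵀ = Aᵀv is [[156, 14]; [14, 7]]·[β₁, β₀]ᵀ = [-472, -48]ᵀ.
Determinant 156·7 − 14² = 896.
β₁ = ((-472)·7 − 14·(-48))/896 = -47/16; β₀ = (156·(-48) − 14·(-472))/896 = -55/56.

β₀ = -0.9821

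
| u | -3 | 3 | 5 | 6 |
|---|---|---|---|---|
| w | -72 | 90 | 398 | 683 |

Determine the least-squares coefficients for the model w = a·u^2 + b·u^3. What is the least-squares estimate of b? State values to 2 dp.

The normal system MᵀM·[a, b]ᵀ = Mᵀw is [[2083, 10901]; [10901, 63739]]·[a, b]ᵀ = [34700, 201652]ᵀ.
det = 2083·63739 − 10901² = 13936536.
a = (34700·63739 − 10901·201652)/13936536 = 187984/193563; b = (2083·201652 − 10901·34700)/13936536 = 580228/193563.

b = 3.00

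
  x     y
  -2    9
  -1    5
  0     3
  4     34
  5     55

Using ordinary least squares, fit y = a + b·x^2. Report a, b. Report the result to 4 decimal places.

Normal-equation sums: Σ1 = 5, Σx^2 = 46, Σx^2·x^2 = 898.
And Σy = 106, Σx^2·y = 1960.
So AᵀA·[a, b]ᵀ = Aᵀy: [[5, 46]; [46, 898]]·[a, b]ᵀ = [106, 1960]ᵀ.
Eliminating b: 898·(row 1) − 46·(row 2) gives 2374·a = 898·106 − 46·1960 = 5028, so a = 2514/1187.
Then b = (1960 − 46·(2514/1187))/898 = 2462/1187.

a = 2.1179, b = 2.0741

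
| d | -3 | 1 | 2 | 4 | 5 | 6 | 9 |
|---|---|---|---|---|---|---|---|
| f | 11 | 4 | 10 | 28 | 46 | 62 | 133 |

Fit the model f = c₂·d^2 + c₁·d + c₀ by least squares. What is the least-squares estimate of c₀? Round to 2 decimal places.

From the data, Σd^2·d^2 = 8836, Σd^2·d = 1116, Σd^2 = 172, Σd·d = 172, Σd = 24, Σ1 = 7.
Moment sums: Σd^2·f = 14746, Σd·f = 1902, Σf = 294.
Row-reducing yields c₂ = 89395/59754, c₁ = 11839/9959, c₀ = 34780/29877.

c₀ = 1.16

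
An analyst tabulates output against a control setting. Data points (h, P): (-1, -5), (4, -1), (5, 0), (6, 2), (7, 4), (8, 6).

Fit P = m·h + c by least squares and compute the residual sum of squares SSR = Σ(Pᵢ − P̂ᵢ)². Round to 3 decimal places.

Entries of XᵀX: Σh·h = 191, Σh = 29, Σ1 = 6.
And Σh·P = 89, ΣP = 6.
Normal equations: [[191, 29]; [29, 6]]·[m, c]ᵀ = [89, 6]ᵀ.
Eliminating c: 6·(row 1) − 29·(row 2) gives 305·m = 6·89 − 29·6 = 360, so m = 72/61.
Then c = (6 − 29·(72/61))/6 = -287/61.
Residuals: 54/61, -62/61, -73/61, -23/61, 27/61, 77/61; SSR = 316/61.

SSR = 5.180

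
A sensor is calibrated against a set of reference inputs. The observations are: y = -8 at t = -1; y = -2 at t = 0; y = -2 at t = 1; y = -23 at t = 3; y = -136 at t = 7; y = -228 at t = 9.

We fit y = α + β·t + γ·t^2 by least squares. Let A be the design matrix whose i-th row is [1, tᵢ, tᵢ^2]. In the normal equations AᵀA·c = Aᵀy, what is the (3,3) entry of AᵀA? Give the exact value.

9045

Row 3 ↔ basis t^2, column 3 ↔ basis t^2, so (AᵀA)_{3,3} = Σᵢ (t^2)·(t^2) = (1)·(1) + (0)·(0) + (1)·(1) + (9)·(9) + (49)·(49) + (81)·(81) = 9045.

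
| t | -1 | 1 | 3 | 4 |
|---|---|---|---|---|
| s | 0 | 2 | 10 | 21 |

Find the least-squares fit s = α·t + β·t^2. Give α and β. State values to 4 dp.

Setting ∂/∂α … = 0 gives: 27·α + 91·β = 116;  91·α + 339·β = 428.
Determinant 27·339 − 91² = 872.
α = (116·339 − 91·428)/872 = 47/109; β = (27·428 − 91·116)/872 = 125/109.

α = 0.4312, β = 1.1468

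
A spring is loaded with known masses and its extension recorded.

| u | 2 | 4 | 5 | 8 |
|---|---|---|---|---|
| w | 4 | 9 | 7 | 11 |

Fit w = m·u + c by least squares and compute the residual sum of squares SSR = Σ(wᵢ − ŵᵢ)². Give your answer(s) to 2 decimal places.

SSR = 5.95

The normal equations are: 109·m + 19·c = 167;  19·m + 4·c = 31.
(Σu·u = 109, Σu = 19, Σ1 = 4, Σu·w = 167, Σw = 31.)
Eliminating c: 4·(row 1) − 19·(row 2) gives 75·m = 4·167 − 19·31 = 79, so m = 79/75.
Then c = (31 − 19·(79/75))/4 = 206/75.
Residuals: -64/75, 51/25, -76/75, -13/75; SSR = 446/75.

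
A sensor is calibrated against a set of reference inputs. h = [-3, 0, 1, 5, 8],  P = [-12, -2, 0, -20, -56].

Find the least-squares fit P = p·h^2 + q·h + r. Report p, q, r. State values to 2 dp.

With design matrix A, AᵀA = [[4803, 611, 99]; [611, 99, 11]; [99, 11, 5]] and AᵀP = [-4192, -512, -90]ᵀ.
Inverting the 3×3 Gram matrix, [p, q, r]ᵀ = [-17751/18136, 17179/18136, -3193/4534]ᵀ.

p = -0.98, q = 0.95, r = -0.70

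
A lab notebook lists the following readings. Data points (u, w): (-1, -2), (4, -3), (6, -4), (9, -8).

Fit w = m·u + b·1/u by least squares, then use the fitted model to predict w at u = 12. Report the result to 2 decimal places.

ŵ = -10.29

With design matrix X, XᵀX = [[134, 4]; [4, 1429/1296]] and Xᵀw = [-106, -11/36]ᵀ.
Eliminating b: (1429/1296)·(row 1) − 4·(row 2) gives (85375/648)·m = (1429/1296)·(-106) − 4·(-11/36) = -74945/648, so m = -14989/17075.
Then b = ((-11/36) − 4·(-14989/17075))/(1429/1296) = 49644/17075.
At u = 12: ŵ = (-14989/17075)·(12) + (49644/17075)·(1/12) = -175731/17075.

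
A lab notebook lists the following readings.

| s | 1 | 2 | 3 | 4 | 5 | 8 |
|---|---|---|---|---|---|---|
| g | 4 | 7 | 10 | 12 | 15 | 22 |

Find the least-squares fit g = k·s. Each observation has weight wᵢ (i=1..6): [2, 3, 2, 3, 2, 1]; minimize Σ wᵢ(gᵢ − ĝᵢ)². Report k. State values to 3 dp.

MᵀWM·[k]ᵀ = MᵀWg reads: 194·k = 580.
(Σwᵢ·s·s = 194, Σwᵢ·s·g = 580.)
Hence k = 580 / 194 ≈ 2.98969.

k = 2.990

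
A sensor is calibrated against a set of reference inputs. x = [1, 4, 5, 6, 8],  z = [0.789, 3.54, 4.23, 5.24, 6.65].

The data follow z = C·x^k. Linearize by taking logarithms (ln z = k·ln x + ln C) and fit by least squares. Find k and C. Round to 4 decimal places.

k = 1.0372, C = 0.8022

Taking logs, ln z = k·ln x + ln C, so regress ln z on ln x.
Σln x = 6.8669, Σ(ln x)² = 12.0466, Σln z = 6.0203, Σln x·ln z = 10.9811.
Equations: 12.0466·k + 6.8669·ln C = 10.9811;  6.8669·k + 5·ln C = 6.0203.
Slope k = (n·Σln x·ln z − Σln x·Σln z)/(n·Σ(ln x)² − (Σln x)²) = (5·10.9811 − 6.8669·6.0203)/13.0781 = 1.03719; ln C = (Σln z − k·Σln x)/n = -0.22040, so C = exp(-0.22040) = 0.80220.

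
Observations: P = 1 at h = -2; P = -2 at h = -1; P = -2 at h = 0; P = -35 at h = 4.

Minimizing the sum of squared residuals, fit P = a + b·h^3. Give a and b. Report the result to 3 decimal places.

a = -2.540, b = -0.506

From the data, Σ1 = 4, Σh^3 = 55, Σh^3·h^3 = 4161.
Right-hand side: ΣP = -38, Σh^3·P = -2246.
Normal equations: [[4, 55]; [55, 4161]]·[a, b]ᵀ = [-38, -2246]ᵀ.
det = 4·4161 − 55² = 13619.
a = ((-38)·4161 − 55·(-2246))/13619 = -34588/13619; b = (4·(-2246) − 55·(-38))/13619 = -6894/13619.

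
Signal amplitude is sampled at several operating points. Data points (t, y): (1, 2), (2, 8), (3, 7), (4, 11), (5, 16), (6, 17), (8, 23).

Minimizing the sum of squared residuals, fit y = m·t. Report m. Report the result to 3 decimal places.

XᵀX·[m]ᵀ = Xᵀy reads: 155·m = 449.
(Σt·t = 155, Σt·y = 449.)
m = 449/155 = 2.89677.

m = 2.897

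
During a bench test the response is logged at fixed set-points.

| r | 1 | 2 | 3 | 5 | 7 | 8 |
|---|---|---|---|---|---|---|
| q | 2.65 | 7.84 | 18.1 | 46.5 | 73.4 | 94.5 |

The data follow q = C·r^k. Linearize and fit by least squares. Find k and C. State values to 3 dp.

k = 1.742, C = 2.576

With ln qᵢ as the transformed response and ln rᵢ as the regressor:
AᵀA = [[12.3883, 7.4265]; [7.4265, 6]], rhs = [28.6062, 18.6137]ᵀ  (here Σln r = 7.4265, Σ(ln r)² = 12.3883, Σln q = 18.6137, Σln r·ln q = 28.6062).
Slope k = (n·Σln r·ln q − Σln r·Σln q)/(n·Σ(ln r)² − (Σln r)²) = (6·28.6062 − 7.4265·18.6137)/19.1764 = 1.74183; ln C = (Σln q − k·Σln r)/n = 0.94632, so C = exp(0.94632) = 2.57622.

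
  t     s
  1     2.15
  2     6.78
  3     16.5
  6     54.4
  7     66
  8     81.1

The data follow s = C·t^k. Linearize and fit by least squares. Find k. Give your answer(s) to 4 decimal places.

k = 1.7718

Let Y = ln s. Fitting Y = k·ln t + ln C by least squares:
Sums: Σln t = 7.6089, Σ(ln t)² = 13.0084, Σln s = 18.0645, Σln t·ln s = 28.8603.
Normal system: [[13.0084, 7.6089]; [7.6089, 6]]·[k, ln C]ᵀ = [28.8603, 18.0645]ᵀ.
Solving (det = 20.1558): k = 1.77175, ln C = 0.76391.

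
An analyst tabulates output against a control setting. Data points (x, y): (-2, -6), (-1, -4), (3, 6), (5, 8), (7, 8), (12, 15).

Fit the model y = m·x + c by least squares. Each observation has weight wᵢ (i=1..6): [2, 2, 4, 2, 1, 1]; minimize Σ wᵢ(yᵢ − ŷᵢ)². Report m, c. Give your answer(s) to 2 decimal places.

Forming MᵀWM = [[289, 35]; [35, 12]] and MᵀWy = [420, 43]ᵀ gives MᵀWM·[m, c]ᵀ = MᵀWy.
Determinant 289·12 − 35² = 2243.
m = (420·12 − 35·43)/2243 = 3535/2243; c = (289·43 − 35·420)/2243 = -2273/2243.

m = 1.58, c = -1.01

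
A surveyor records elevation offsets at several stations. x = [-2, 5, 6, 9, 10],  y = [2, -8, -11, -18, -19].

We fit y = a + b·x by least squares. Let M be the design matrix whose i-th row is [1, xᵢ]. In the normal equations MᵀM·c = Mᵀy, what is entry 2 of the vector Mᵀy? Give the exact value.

Entry 2 ↔ basis x, so (Mᵀy)_{2} = Σᵢ (x)·yᵢ = (-2)·(2) + (5)·(-8) + (6)·(-11) + (9)·(-18) + (10)·(-19) = -462.

-462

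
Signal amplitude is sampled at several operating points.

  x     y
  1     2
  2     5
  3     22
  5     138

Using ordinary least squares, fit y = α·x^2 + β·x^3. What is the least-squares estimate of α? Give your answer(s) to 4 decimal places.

α = -1.8826

Compute the Gram sums: Σx^2·x^2 = 723, Σx^2·x^3 = 3401, Σx^3·x^3 = 16419.
And Σx^2·y = 3670, Σx^3·y = 17886.
Δ = 723·16419 − 3401² = 304136.
α = (3670·16419 − 3401·17886)/304136 = -143139/76034; β = (723·17886 − 3401·3670)/304136 = 112477/76034.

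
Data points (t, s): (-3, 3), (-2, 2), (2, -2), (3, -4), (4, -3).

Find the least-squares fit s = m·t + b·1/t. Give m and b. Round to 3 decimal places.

Sums needed: Σt·t = 42, Σt·1/t = 5, Σ1/t·1/t = 113/144.
Moment sums: Σt·s = -41, Σ1/t·s = -61/12.
Eliminating b: (113/144)·(row 1) − 5·(row 2) gives (191/24)·m = (113/144)·(-41) − 5·(-61/12) = -973/144, so m = -973/1146.
Then b = ((-61/12) − 5·(-973/1146))/(113/144) = -204/191.

m = -0.849, b = -1.068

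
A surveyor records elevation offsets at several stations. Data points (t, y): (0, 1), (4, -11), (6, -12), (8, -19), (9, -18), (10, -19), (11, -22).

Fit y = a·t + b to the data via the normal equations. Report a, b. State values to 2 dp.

a = -1.98, b = -0.68

The normal system MᵀM·[a, b]ᵀ = Mᵀy is [[418, 48]; [48, 7]]·[a, b]ᵀ = [-862, -100]ᵀ.
Determinant 418·7 − 48² = 622.
a = ((-862)·7 − 48·(-100))/622 = -617/311; b = (418·(-100) − 48·(-862))/622 = -212/311.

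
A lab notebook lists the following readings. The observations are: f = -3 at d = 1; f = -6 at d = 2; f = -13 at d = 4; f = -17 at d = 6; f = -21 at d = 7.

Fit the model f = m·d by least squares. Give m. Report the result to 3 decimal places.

Compute the Gram sums: Σd·d = 106.
Moment sums: Σd·f = -316.
Normal equations: [[106]]·[m]ᵀ = [-316]ᵀ.
Hence m = -316 / 106 ≈ -2.98113.

m = -2.981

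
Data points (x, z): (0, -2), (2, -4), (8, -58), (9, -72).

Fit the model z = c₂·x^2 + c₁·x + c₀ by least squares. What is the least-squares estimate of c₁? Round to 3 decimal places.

With design matrix A, AᵀA = [[10673, 1249, 149]; [1249, 149, 19]; [149, 19, 4]] and Aᵀz = [-9560, -1120, -136]ᵀ.
Row-reducing yields c₂ = -83/89, c₁ = 233/445, c₀ = -778/445.

c₁ = 0.524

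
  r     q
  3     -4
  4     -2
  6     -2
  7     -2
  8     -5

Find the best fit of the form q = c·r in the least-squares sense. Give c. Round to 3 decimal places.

With design matrix X, XᵀX = [[174]] and Xᵀq = [-86]ᵀ.
c = (-86)/174 = -0.494253.

c = -0.494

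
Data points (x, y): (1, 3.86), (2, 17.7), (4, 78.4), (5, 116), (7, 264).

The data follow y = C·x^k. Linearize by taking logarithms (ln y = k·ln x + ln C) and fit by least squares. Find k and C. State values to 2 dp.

Let Y = ln y. Fitting Y = k·ln x + ln C by least squares:
Σln x = 5.6348, Σ(ln x)² = 8.7791, Σln y = 18.9156, Σln x·ln y = 26.5395.
Equations: 8.7791·k + 5.6348·ln C = 26.5395;  5.6348·k + 5·ln C = 18.9156.
Slope k = (n·Σln x·ln y − Σln x·Σln y)/(n·Σ(ln x)² − (Σln x)²) = (5·26.5395 − 5.6348·18.9156)/12.1448 = 2.15006; ln C = (Σln y − k·Σln x)/n = 1.36009, so C = exp(1.36009) = 3.89653.

k = 2.15, C = 3.90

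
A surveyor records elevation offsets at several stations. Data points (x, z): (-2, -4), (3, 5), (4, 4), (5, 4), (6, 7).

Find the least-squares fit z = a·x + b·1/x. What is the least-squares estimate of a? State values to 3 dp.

From the data, Σx·x = 90, Σx·1/x = 5, Σ1/x·1/x = 1769/3600.
Moment sums: Σx·z = 101, Σ1/x·z = 199/30.
So AᵀA·[a, b]ᵀ = Aᵀz: [[90, 5]; [5, 1769/3600]]·[a, b]ᵀ = [101, 199/30]ᵀ.
Eliminating b: (1769/3600)·(row 1) − 5·(row 2) gives (769/40)·a = (1769/3600)·101 − 5·(199/30) = 59269/3600, so a = 59269/69210.
Then b = ((199/30) − 5·(59269/69210))/(1769/3600) = 3680/769.

a = 0.856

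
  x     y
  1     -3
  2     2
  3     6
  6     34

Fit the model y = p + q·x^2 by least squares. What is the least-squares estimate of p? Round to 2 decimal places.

p = -3.18

Compute the Gram sums: Σ1 = 4, Σx^2 = 50, Σx^2·x^2 = 1394.
Right-hand side: Σy = 39, Σx^2·y = 1283.
Determinant 4·1394 − 50² = 3076.
p = (39·1394 − 50·1283)/3076 = -2446/769; q = (4·1283 − 50·39)/3076 = 1591/1538.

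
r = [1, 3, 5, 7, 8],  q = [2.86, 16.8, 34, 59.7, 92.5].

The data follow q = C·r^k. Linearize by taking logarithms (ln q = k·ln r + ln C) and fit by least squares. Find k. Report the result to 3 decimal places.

k = 1.612

Linearized form: ln q = k·ln r + ln C. From the 5 transformed points,
AᵀA = [[11.9079, 6.7334]; [6.7334, 5]], rhs = [26.1466, 16.0151]ᵀ  (here Σln r = 6.7334, Σ(ln r)² = 11.9079, Σln q = 16.0151, Σln r·ln q = 26.1466).
Solving (det = 14.2007): k = 1.61238, ln C = 1.03167.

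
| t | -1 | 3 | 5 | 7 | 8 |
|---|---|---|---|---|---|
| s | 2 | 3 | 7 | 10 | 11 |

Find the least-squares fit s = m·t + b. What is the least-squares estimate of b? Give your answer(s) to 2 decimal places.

b = 1.89

With design matrix A, AᵀA = [[148, 22]; [22, 5]] and Aᵀs = [200, 33]ᵀ.
Determinant 148·5 − 22² = 256.
m = (200·5 − 22·33)/256 = 137/128; b = (148·33 − 22·200)/256 = 121/64.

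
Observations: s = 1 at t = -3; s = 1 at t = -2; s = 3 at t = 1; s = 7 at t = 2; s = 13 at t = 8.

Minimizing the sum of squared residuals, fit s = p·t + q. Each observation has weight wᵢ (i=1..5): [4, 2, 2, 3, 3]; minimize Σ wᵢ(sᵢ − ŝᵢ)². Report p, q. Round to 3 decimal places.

From the data, Σwᵢ·t·t = 250, Σwᵢ·t = 16, Σwᵢ·1 = 14.
And Σwᵢ·t·s = 344, Σwᵢ·s = 72.
Δ = 250·14 − 16² = 3244.
p = (344·14 − 16·72)/3244 = 916/811; q = (250·72 − 16·344)/3244 = 3124/811.

p = 1.129, q = 3.852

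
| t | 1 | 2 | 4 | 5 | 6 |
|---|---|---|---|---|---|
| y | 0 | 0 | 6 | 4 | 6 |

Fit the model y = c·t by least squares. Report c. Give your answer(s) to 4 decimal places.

Normal-equation sums: Σt·t = 82.
Moment sums: Σt·y = 80.
MᵀM·[c]ᵀ = Mᵀy becomes [[82]]·[c]ᵀ = [80]ᵀ.
c = 80/82 = 0.97561.

c = 0.9756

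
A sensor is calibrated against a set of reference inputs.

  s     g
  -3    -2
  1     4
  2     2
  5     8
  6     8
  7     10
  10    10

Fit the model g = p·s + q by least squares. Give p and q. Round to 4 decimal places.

Forming XᵀX = [[224, 28]; [28, 7]] and Xᵀg = [272, 40]ᵀ gives XᵀX·[p, q]ᵀ = Xᵀg.
Eliminating q: 7·(row 1) − 28·(row 2) gives 784·p = 7·272 − 28·40 = 784, so p = 1.
Then q = (40 − 28·1)/7 = 12/7.

p = 1.0000, q = 1.7143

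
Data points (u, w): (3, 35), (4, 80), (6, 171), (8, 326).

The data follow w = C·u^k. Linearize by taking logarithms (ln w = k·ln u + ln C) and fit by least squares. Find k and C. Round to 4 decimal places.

k = 2.2165, C = 3.3014

Linearized form: ln w = k·ln u + ln C. From the 4 transformed points,
XᵀX = [[10.6632, 6.3561]; [6.3561, 4]], rhs = [31.2269, 18.8659]ᵀ  (here Σln u = 6.3561, Σ(ln u)² = 10.6632, Σln w = 18.8659, Σln u·ln w = 31.2269).
Solving (det = 2.2529): k = 2.21654, ln C = 1.19434, so C = exp(1.19434) = 3.30137.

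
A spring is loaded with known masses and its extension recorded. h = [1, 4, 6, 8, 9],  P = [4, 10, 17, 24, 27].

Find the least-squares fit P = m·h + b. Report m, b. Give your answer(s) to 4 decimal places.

m = 2.9563, b = -0.1553

Entries of MᵀM: Σh·h = 198, Σh = 28, Σ1 = 5.
Moment sums: Σh·P = 581, ΣP = 82.
So MᵀM·[m, b]ᵀ = MᵀP: [[198, 28]; [28, 5]]·[m, b]ᵀ = [581, 82]ᵀ.
Eliminating b: 5·(row 1) − 28·(row 2) gives 206·m = 5·581 − 28·82 = 609, so m = 609/206.
Then b = (82 − 28·(609/206))/5 = -16/103.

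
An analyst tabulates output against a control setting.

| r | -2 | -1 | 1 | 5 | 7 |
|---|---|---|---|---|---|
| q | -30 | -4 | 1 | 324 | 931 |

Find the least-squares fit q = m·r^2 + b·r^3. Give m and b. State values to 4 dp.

m = -1.9299, b = 2.9885

With design matrix A, AᵀA = [[3044, 19900]; [19900, 133340]] and Aᵀq = [53596, 360078]ᵀ.
Δ = 3044·133340 − 19900² = 9876960.
m = (53596·133340 − 19900·360078)/9876960 = -25081/12996; b = (3044·360078 − 19900·53596)/9876960 = 194191/64980.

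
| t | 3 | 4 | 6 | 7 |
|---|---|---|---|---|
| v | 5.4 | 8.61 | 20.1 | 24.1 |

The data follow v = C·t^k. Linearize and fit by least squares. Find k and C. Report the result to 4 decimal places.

Linearized form: ln v = k·ln t + ln C. From the 4 transformed points,
AᵀA = [[10.1257, 6.2226]; [6.2226, 4]], rhs = [16.4062, 10.0223]ᵀ  (here Σln t = 6.2226, Σ(ln t)² = 10.1257, Σln v = 10.0223, Σln t·ln v = 16.4062).
Solving (det = 1.7825): k = 1.82913, ln C = -0.33992, so C = exp(-0.33992) = 0.71183.

k = 1.8291, C = 0.7118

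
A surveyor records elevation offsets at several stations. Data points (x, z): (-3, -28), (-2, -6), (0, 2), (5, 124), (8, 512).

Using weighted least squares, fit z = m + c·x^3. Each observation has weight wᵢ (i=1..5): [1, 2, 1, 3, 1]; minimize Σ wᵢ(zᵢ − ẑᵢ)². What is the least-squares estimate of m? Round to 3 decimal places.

Entries of AᵀWA: Σwᵢ·1 = 8, Σwᵢ·x^3 = 844, Σwᵢ·x^3·x^3 = 309876.
Right-hand side: Σwᵢ·z = 846, Σwᵢ·x^3·z = 309496.
Δ = 8·309876 − 844² = 1766672.
m = (846·309876 − 844·309496)/1766672 = 117559/220834; c = (8·309496 − 844·846)/1766672 = 220243/220834.

m = 0.532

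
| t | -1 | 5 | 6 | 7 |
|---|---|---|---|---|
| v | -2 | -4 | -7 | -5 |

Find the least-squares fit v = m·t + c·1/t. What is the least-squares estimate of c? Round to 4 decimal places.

c = 2.9050

The normal equations are: 111·m + 4·c = -95;  4·m + (47989/44100)·c = -143/210.
(Σt·t = 111, Σt·1/t = 4, Σ1/t·1/t = 47989/44100, Σt·v = -95, Σ1/t·v = -143/210.)
Δ = 111·(47989/44100) − 4² = 1540393/14700.
m = ((-95)·(47989/44100) − 4·(-143/210))/(1540393/14700) = -4438835/4621179; c = (111·(-143/210) − 4·(-95))/(1540393/14700) = 4474890/1540393.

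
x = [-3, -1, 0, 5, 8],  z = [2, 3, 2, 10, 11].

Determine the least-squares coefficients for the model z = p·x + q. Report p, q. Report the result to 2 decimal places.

Forming MᵀM = [[99, 9]; [9, 5]] and Mᵀz = [129, 28]ᵀ gives MᵀM·[p, q]ᵀ = Mᵀz.
det = 99·5 − 9² = 414.
p = (129·5 − 9·28)/414 = 131/138; q = (99·28 − 9·129)/414 = 179/46.

p = 0.95, q = 3.89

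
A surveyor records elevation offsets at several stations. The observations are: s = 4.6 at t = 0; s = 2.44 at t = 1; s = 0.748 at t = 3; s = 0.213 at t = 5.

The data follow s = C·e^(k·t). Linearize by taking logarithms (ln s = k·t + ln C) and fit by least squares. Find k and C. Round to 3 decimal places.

k = -0.611, C = 4.577

With ln sᵢ as the transformed response and tᵢ as the regressor:
Σt = 9.0000, Σ(t)² = 35.0000, Σln s = 0.5812, Σt·ln s = -7.7114.
Normal system: [[35.0000, 9.0000]; [9.0000, 4]]·[k, ln C]ᵀ = [-7.7114, 0.5812]ᵀ.
Solving (det = 59.0000): k = -0.61147, ln C = 1.52111, so C = exp(1.52111) = 4.57732.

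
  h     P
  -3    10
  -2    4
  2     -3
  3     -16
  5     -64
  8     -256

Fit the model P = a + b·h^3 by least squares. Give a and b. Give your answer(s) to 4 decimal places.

Compute the Gram sums: Σ1 = 6, Σh^3 = 637, Σh^3·h^3 = 279355.
Right-hand side: ΣP = -325, Σh^3·P = -139830.
So XᵀX·[a, b]ᵀ = XᵀP: [[6, 637]; [637, 279355]]·[a, b]ᵀ = [-325, -139830]ᵀ.
Δ = 6·279355 − 637² = 1270361.
a = ((-325)·279355 − 637·(-139830))/1270361 = -1718665/1270361; b = (6·(-139830) − 637·(-325))/1270361 = -631955/1270361.

a = -1.3529, b = -0.4975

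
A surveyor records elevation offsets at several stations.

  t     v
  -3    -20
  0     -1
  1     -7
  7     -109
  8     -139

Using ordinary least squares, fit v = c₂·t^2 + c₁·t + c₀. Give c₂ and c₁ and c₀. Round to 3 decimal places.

Normal-equation sums: Σt^2·t^2 = 6579, Σt^2·t = 829, Σt^2 = 123, Σt·t = 123, Σt = 13, Σ1 = 5.
For Mᵀv: Σt^2·v = -14424, Σt·v = -1822, Σv = -276.
So MᵀM·[c₂, c₁, c₀]ᵀ = Mᵀv: [[6579, 829, 123]; [829, 123, 13]; [123, 13, 5]]·[c₂, c₁, c₀]ᵀ = [-14424, -1822, -276]ᵀ.
Row-reducing yields c₂ = -148285/72076, c₁ = -45897/72076, c₀ = -52863/18019.

c₂ = -2.057, c₁ = -0.637, c₀ = -2.934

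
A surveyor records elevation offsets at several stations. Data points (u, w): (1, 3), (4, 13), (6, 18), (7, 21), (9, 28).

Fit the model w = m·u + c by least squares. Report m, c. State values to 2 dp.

Setting ∂/∂m … = 0 gives: 183·m + 27·c = 562;  27·m + 5·c = 83.
Determinant 183·5 − 27² = 186.
m = (562·5 − 27·83)/186 = 569/186; c = (183·83 − 27·562)/186 = 5/62.

m = 3.06, c = 0.08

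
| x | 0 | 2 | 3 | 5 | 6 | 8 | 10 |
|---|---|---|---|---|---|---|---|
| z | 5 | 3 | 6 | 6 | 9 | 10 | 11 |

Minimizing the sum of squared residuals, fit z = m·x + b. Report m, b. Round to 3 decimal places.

m = 0.757, b = 3.467

Forming MᵀM = [[238, 34]; [34, 7]] and Mᵀz = [298, 50]ᵀ gives MᵀM·[m, b]ᵀ = Mᵀz.
det = 238·7 − 34² = 510.
m = (298·7 − 34·50)/510 = 193/255; b = (238·50 − 34·298)/510 = 52/15.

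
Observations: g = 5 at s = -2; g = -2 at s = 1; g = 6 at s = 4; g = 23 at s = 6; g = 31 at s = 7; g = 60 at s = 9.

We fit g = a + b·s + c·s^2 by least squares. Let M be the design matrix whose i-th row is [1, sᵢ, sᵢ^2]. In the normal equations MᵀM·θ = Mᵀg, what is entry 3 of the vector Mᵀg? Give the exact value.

7321

Entry 3 ↔ basis s^2, so (Mᵀg)_{3} = Σᵢ (s^2)·gᵢ = (4)·(5) + (1)·(-2) + (16)·(6) + (36)·(23) + (49)·(31) + (81)·(60) = 7321.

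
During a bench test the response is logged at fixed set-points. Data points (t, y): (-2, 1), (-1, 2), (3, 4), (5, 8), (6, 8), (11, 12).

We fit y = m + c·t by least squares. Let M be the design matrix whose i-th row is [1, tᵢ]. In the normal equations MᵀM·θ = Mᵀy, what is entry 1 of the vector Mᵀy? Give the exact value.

Entry 1 ↔ basis 1, so (Mᵀy)_{1} = Σᵢ yᵢ = (1)·(1) + (1)·(2) + (1)·(4) + (1)·(8) + (1)·(8) + (1)·(12) = 35.

35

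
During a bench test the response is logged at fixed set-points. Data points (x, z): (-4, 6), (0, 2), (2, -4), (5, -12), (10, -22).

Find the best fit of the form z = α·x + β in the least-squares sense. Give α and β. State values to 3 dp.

Entries of AᵀA: Σx·x = 145, Σx = 13, Σ1 = 5.
And Σx·z = -312, Σz = -30.
det = 145·5 − 13² = 556.
α = ((-312)·5 − 13·(-30))/556 = -585/278; β = (145·(-30) − 13·(-312))/556 = -147/278.

α = -2.104, β = -0.529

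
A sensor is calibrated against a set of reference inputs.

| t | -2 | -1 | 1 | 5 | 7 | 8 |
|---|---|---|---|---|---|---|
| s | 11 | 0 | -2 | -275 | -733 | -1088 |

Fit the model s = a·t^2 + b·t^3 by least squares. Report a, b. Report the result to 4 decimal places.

a = -0.9896, b = -1.9996

Entries of AᵀA: Σt^2·t^2 = 7140, Σt^2·t^3 = 52668, Σt^3·t^3 = 395484.
For Aᵀs: Σt^2·s = -112382, Σt^3·s = -842940.
Normal equations: [[7140, 52668]; [52668, 395484]]·[a, b]ᵀ = [-112382, -842940]ᵀ.
det = 7140·395484 − 52668² = 49837536.
a = ((-112382)·395484 − 52668·(-842940))/49837536 = -2054957/2076564; b = (7140·(-842940) − 52668·(-112382))/49837536 = -197731/98884.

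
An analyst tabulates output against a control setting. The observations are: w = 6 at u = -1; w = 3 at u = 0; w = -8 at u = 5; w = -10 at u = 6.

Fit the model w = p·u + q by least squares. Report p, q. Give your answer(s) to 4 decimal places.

Normal-equation sums: Σu·u = 62, Σu = 10, Σ1 = 4.
Right-hand side: Σu·w = -106, Σw = -9.
So MᵀM·[p, q]ᵀ = Mᵀw: [[62, 10]; [10, 4]]·[p, q]ᵀ = [-106, -9]ᵀ.
Eliminating q: 4·(row 1) − 10·(row 2) gives 148·p = 4·(-106) − 10·(-9) = -334, so p = -167/74.
Then q = ((-9) − 10·(-167/74))/4 = 251/74.

p = -2.2568, q = 3.3919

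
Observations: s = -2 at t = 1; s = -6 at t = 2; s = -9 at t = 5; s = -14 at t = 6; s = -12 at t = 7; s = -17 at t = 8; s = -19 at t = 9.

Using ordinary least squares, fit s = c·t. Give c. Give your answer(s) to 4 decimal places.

The normal system XᵀX·[c]ᵀ = Xᵀs is [[260]]·[c]ᵀ = [-534]ᵀ.
Hence c = -534 / 260 ≈ -2.05385.

c = -2.0538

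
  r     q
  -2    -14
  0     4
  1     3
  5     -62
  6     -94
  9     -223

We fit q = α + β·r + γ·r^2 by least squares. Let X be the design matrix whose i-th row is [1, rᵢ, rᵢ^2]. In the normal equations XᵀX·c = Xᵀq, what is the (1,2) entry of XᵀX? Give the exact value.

19

Row 1 ↔ basis 1, column 2 ↔ basis r, so (XᵀX)_{1,2} = Σᵢ r = (1)·(-2) + (1)·(0) + (1)·(1) + (1)·(5) + (1)·(6) + (1)·(9) = 19.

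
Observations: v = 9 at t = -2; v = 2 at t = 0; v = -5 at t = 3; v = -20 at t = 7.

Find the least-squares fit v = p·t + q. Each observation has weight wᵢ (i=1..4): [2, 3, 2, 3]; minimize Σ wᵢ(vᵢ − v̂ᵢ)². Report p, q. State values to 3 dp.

The normal system XᵀWX·[p, q]ᵀ = XᵀWv is [[173, 23]; [23, 10]]·[p, q]ᵀ = [-486, -46]ᵀ.
Eliminating q: 10·(row 1) − 23·(row 2) gives 1201·p = 10·(-486) − 23·(-46) = -3802, so p = -3802/1201.
Then q = ((-46) − 23·(-3802/1201))/10 = 3220/1201.

p = -3.166, q = 2.681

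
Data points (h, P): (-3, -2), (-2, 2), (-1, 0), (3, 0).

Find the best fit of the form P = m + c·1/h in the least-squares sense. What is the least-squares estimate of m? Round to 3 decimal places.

Forming XᵀX = [[4, -3/2]; [-3/2, 53/36]] and XᵀP = [0, -1/3]ᵀ gives XᵀX·[m, c]ᵀ = XᵀP.
Eliminating c: (53/36)·(row 1) − (-3/2)·(row 2) gives (131/36)·m = (53/36)·0 − (-3/2)·(-1/3) = -1/2, so m = -18/131.
Then c = ((-1/3) − (-3/2)·(-18/131))/(53/36) = -48/131.

m = -0.137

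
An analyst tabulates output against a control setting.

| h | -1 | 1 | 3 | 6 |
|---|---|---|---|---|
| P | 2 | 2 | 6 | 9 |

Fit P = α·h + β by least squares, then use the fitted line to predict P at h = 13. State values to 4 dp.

Entries of XᵀX: Σh·h = 47, Σh = 9, Σ1 = 4.
For XᵀP: Σh·P = 72, ΣP = 19.
Normal equations: [[47, 9]; [9, 4]]·[α, β]ᵀ = [72, 19]ᵀ.
Eliminating β: 4·(row 1) − 9·(row 2) gives 107·α = 4·72 − 9·19 = 117, so α = 117/107.
Then β = (19 − 9·(117/107))/4 = 245/107.
At h = 13: P̂ = (117/107)·(13) + (245/107)·(1) = 1766/107.

P̂ = 16.5047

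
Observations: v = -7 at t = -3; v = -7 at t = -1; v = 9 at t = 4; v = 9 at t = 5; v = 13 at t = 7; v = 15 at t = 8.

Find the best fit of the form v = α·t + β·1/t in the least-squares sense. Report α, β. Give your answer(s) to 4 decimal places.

α = 1.7591, β = 5.2500

The normal system MᵀM·[α, β]ᵀ = Mᵀv is [[164, 6]; [6, 881749/705600]]·[α, β]ᵀ = [320, 14377/840]ᵀ.
Δ = 164·(881749/705600) − 6² = 29801309/176400.
α = (320·(881749/705600) − 6·(14377/840))/(29801309/176400) = 52424900/29801309; β = (164·(14377/840) − 6·320)/(29801309/176400) = 156455880/29801309.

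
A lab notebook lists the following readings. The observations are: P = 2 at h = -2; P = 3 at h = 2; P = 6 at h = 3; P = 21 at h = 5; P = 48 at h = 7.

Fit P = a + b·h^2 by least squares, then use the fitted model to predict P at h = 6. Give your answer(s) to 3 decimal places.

Compute the Gram sums: Σ1 = 5, Σh^2 = 91, Σh^2·h^2 = 3139.
Moment sums: ΣP = 80, Σh^2·P = 2951.
det = 5·3139 − 91² = 7414.
a = (80·3139 − 91·2951)/7414 = -17421/7414; b = (5·2951 − 91·80)/7414 = 7475/7414.
At h = 6: P̂ = (-17421/7414)·(1) + (7475/7414)·(36) = 251679/7414.

P̂ = 33.946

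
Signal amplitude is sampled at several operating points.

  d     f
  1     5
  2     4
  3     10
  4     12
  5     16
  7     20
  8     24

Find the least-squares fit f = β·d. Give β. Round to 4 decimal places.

Forming AᵀA = [[168]] and Aᵀf = [503]ᵀ gives AᵀA·[β]ᵀ = Aᵀf.
Hence β = 503 / 168 ≈ 2.99405.

β = 2.9940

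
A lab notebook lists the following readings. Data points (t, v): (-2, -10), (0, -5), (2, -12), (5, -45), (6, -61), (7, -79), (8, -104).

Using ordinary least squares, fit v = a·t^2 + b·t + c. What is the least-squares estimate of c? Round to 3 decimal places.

c = -5.104

Entries of AᵀA: Σt^2·t^2 = 8450, Σt^2·t = 1196, Σt^2 = 182, Σt·t = 182, Σt = 26, Σ1 = 7.
For Aᵀv: Σt^2·v = -13936, Σt·v = -1980, Σv = -316.
Row-reducing yields a = -9340/6357, b = -242/489, c = -832/163.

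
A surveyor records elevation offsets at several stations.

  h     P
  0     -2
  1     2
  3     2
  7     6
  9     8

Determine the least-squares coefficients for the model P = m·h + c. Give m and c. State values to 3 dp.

Compute the Gram sums: Σh·h = 140, Σh = 20, Σ1 = 5.
Right-hand side: Σh·P = 122, ΣP = 16.
Normal equations: [[140, 20]; [20, 5]]·[m, c]ᵀ = [122, 16]ᵀ.
Eliminating c: 5·(row 1) − 20·(row 2) gives 300·m = 5·122 − 20·16 = 290, so m = 29/30.
Then c = (16 − 20·(29/30))/5 = -2/3.

m = 0.967, c = -0.667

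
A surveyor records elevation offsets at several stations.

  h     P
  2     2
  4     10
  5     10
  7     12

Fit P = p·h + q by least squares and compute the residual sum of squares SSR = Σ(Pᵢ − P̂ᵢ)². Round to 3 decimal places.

Forming MᵀM = [[94, 18]; [18, 4]] and MᵀP = [178, 34]ᵀ gives MᵀM·[p, q]ᵀ = MᵀP.
Δ = 94·4 − 18² = 52.
p = (178·4 − 18·34)/52 = 25/13; q = (94·34 − 18·178)/52 = -2/13.
Residuals: -22/13, 32/13, 7/13, -17/13; SSR = 142/13.

SSR = 10.923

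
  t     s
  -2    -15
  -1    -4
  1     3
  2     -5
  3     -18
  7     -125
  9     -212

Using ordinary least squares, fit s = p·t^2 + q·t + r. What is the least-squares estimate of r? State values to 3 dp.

Normal-equation sums: Σt^2·t^2 = 9077, Σt^2·t = 1099, Σt^2 = 149, Σt·t = 149, Σt = 19, Σ1 = 7.
Right-hand side: Σt^2·s = -23540, Σt·s = -2810, Σs = -376.
Inverting the 3×3 Gram matrix, [p, q, r]ᵀ = [-6155/2112, 5089/2112, 313/176]ᵀ.

r = 1.778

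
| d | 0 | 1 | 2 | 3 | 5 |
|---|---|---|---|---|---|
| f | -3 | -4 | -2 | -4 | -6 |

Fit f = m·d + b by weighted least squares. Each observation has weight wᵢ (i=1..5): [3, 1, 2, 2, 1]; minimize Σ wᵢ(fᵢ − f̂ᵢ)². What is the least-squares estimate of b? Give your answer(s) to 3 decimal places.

With design matrix A, AᵀWA = [[52, 16]; [16, 9]] and AᵀWf = [-66, -31]ᵀ.
Eliminating b: 9·(row 1) − 16·(row 2) gives 212·m = 9·(-66) − 16·(-31) = -98, so m = -49/106.
Then b = ((-31) − 16·(-49/106))/9 = -139/53.

b = -2.623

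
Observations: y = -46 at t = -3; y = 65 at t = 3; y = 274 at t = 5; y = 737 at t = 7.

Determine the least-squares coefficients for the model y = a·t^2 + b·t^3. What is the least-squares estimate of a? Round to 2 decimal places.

a = 0.95

With design matrix X, XᵀX = [[3188, 19932]; [19932, 134732]] and Xᵀy = [43134, 290038]ᵀ.
det = 3188·134732 − 19932² = 32240992.
a = (43134·134732 − 19932·290038)/32240992 = 136128/143933; b = (3188·290038 − 19932·43134)/32240992 = 579413/287866.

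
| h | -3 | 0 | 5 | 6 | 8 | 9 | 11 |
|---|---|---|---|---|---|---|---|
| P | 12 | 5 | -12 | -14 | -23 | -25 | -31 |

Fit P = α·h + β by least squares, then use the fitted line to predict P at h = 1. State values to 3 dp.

P̂ = 0.540

Compute the Gram sums: Σh·h = 336, Σh = 36, Σ1 = 7.
And Σh·P = -930, ΣP = -88.
So XᵀX·[α, β]ᵀ = XᵀP: [[336, 36]; [36, 7]]·[α, β]ᵀ = [-930, -88]ᵀ.
det = 336·7 − 36² = 1056.
α = ((-930)·7 − 36·(-88))/1056 = -557/176; β = (336·(-88) − 36·(-930))/1056 = 163/44.
At h = 1: P̂ = (-557/176)·(1) + (163/44)·(1) = 95/176.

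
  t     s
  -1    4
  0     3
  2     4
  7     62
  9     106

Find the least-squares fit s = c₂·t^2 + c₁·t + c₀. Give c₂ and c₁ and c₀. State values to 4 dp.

c₂ = 1.4644, c₁ = -1.6127, c₀ = 1.7456

From the data, Σt^2·t^2 = 8979, Σt^2·t = 1079, Σt^2 = 135, Σt·t = 135, Σt = 17, Σ1 = 5.
Right-hand side: Σt^2·s = 11644, Σt·s = 1392, Σs = 179.
Normal equations: [[8979, 1079, 135]; [1079, 135, 17]; [135, 17, 5]]·[c₂, c₁, c₀]ᵀ = [11644, 1392, 179]ᵀ.
Row-reducing yields c₂ = 100253/68462, c₁ = -110411/68462, c₀ = 59753/34231.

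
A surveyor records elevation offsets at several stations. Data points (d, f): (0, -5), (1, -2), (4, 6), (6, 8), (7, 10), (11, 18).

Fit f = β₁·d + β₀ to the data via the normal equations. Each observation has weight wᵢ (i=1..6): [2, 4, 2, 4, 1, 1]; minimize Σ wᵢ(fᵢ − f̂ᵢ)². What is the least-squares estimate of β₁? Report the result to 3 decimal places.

β₁ = 2.058

Entries of MᵀWM: Σwᵢ·d·d = 350, Σwᵢ·d = 54, Σwᵢ·1 = 14.
Moment sums: Σwᵢ·d·f = 500, Σwᵢ·f = 54.
MᵀWM·[β₁, β₀]ᵀ = MᵀWf becomes [[350, 54]; [54, 14]]·[β₁, β₀]ᵀ = [500, 54]ᵀ.
Eliminating β₀: 14·(row 1) − 54·(row 2) gives 1984·β₁ = 14·500 − 54·54 = 4084, so β₁ = 1021/496.
Then β₀ = (54 − 54·(1021/496))/14 = -2025/496.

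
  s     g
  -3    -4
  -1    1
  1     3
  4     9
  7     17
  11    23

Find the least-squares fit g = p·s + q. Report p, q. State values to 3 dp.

Forming AᵀA = [[197, 19]; [19, 6]] and Aᵀg = [422, 49]ᵀ gives AᵀA·[p, q]ᵀ = Aᵀg.
Δ = 197·6 − 19² = 821.
p = (422·6 − 19·49)/821 = 1601/821; q = (197·49 − 19·422)/821 = 1635/821.

p = 1.950, q = 1.991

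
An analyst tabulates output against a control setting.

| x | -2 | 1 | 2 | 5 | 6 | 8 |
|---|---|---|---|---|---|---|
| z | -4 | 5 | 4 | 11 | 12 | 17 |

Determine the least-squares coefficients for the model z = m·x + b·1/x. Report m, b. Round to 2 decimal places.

The normal equations are: 134·m + 6·b = 284;  6·m + (22801/14400)·b = 613/40.
Eliminating b: (22801/14400)·(row 1) − 6·(row 2) gives (1268467/7200)·m = (22801/14400)·284 − 6·(613/40) = 1287851/3600, so m = 2575702/1268467.
Then b = ((613/40) − 6·(2575702/1268467))/(22801/14400) = 2516760/1268467.

m = 2.03, b = 1.98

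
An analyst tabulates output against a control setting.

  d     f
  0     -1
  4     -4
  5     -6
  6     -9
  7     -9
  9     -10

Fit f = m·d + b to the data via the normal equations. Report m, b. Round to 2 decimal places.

Normal-equation sums: Σd·d = 207, Σd = 31, Σ1 = 6.
Moment sums: Σd·f = -253, Σf = -39.
AᵀA·[m, b]ᵀ = Aᵀf becomes [[207, 31]; [31, 6]]·[m, b]ᵀ = [-253, -39]ᵀ.
det = 207·6 − 31² = 281.
m = ((-253)·6 − 31·(-39))/281 = -309/281; b = (207·(-39) − 31·(-253))/281 = -230/281.

m = -1.10, b = -0.82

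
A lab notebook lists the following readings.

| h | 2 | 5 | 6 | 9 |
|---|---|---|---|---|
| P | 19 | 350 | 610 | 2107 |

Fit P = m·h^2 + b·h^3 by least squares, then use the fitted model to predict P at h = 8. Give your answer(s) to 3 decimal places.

Entries of AᵀA: Σh^2·h^2 = 8498, Σh^2·h^3 = 69982, Σh^3·h^3 = 593786.
For AᵀP: Σh^2·P = 201453, Σh^3·P = 1711665.
Normal equations: [[8498, 69982]; [69982, 593786]]·[m, b]ᵀ = [201453, 1711665]ᵀ.
Eliminating b: 593786·(row 1) − 69982·(row 2) gives 148513104·m = 593786·201453 − 69982·1711665 = -165768972, so m = -13814081/12376092.
Then b = (1711665 − 69982·(-13814081/12376092))/593786 = 37303777/12376092.
At h = 8: P̂ = (-13814081/12376092)·(64) + (37303777/12376092)·(512) = 1517952720/1031341.

P̂ = 1471.824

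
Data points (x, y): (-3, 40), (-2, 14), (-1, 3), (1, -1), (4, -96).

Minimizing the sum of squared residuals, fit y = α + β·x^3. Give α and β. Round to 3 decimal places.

α = 0.729, β = -1.505

AᵀA·[α, β]ᵀ = Aᵀy reads: 5·α + 29·β = -40;  29·α + 4891·β = -7340.
Eliminating β: 4891·(row 1) − 29·(row 2) gives 23614·α = 4891·(-40) − 29·(-7340) = 17220, so α = 8610/11807.
Then β = ((-7340) − 29·(8610/11807))/4891 = -17770/11807.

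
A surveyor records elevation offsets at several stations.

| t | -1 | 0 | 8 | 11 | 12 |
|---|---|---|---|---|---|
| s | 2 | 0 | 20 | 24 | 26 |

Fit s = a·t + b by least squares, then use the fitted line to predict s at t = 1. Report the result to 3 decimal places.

ŝ = 4.333

Compute the Gram sums: Σt·t = 330, Σt = 30, Σ1 = 5.
And Σt·s = 734, Σs = 72.
AᵀA·[a, b]ᵀ = Aᵀs becomes [[330, 30]; [30, 5]]·[a, b]ᵀ = [734, 72]ᵀ.
Determinant 330·5 − 30² = 750.
a = (734·5 − 30·72)/750 = 151/75; b = (330·72 − 30·734)/750 = 58/25.
At t = 1: ŝ = (151/75)·(1) + (58/25)·(1) = 13/3.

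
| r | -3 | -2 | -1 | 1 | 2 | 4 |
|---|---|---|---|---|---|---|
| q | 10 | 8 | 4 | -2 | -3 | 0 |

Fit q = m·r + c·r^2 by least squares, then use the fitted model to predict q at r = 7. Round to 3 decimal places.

q̂ = 10.124

Normal-equation sums: Σr·r = 35, Σr·r^2 = 37, Σr^2·r^2 = 371.
Right-hand side: Σr·q = -58, Σr^2·q = 112.
Determinant 35·371 − 37² = 11616.
m = ((-58)·371 − 37·112)/11616 = -4277/1936; c = (35·112 − 37·(-58))/11616 = 1011/1936.
At r = 7: q̂ = (-4277/1936)·(7) + (1011/1936)·(49) = 1225/121.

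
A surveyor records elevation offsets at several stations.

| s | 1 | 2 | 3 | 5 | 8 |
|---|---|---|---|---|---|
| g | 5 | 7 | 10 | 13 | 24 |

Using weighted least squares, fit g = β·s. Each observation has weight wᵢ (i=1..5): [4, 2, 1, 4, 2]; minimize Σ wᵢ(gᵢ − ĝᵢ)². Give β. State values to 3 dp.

Normal-equation sums: Σwᵢ·s·s = 249.
And Σwᵢ·s·g = 722.
Hence β = 722 / 249 ≈ 2.8996.

β = 2.900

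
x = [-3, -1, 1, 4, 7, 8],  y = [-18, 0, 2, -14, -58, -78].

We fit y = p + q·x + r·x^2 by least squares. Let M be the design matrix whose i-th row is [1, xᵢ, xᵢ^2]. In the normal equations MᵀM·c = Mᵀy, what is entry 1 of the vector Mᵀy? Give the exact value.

-166

Entry 1 ↔ basis 1, so (Mᵀy)_{1} = Σᵢ yᵢ = (1)·(-18) + (1)·(0) + (1)·(2) + (1)·(-14) + (1)·(-58) + (1)·(-78) = -166.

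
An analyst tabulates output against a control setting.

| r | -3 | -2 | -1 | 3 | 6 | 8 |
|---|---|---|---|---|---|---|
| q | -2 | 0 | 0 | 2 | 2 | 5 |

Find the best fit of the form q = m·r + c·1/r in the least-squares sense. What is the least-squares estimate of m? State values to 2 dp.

m = 0.55

Entries of MᵀM: Σr·r = 123, Σr·1/r = 6, Σ1/r·1/r = 97/64.
Moment sums: Σr·q = 64, Σ1/r·q = 55/24.
Eliminating c: (97/64)·(row 1) − 6·(row 2) gives (9627/64)·m = (97/64)·64 − 6·(55/24) = 333/4, so m = 1776/3209.
Then c = ((55/24) − 6·(1776/3209))/(97/64) = -6536/9627.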